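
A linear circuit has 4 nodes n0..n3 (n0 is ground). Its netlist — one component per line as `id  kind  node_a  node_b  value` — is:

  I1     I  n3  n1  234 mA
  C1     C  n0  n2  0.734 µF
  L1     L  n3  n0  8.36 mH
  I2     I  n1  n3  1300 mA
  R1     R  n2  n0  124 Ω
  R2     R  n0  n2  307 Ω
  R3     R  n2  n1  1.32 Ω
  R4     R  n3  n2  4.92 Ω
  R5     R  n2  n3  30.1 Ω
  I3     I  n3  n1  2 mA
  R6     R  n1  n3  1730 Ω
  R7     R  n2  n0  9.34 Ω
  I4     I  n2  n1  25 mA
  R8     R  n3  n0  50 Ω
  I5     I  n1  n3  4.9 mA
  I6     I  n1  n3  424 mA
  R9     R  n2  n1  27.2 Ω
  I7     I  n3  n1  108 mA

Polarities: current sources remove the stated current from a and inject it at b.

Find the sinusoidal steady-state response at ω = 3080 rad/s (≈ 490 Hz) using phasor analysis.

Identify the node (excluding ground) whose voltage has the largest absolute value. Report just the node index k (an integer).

3

MNA unknowns: 3 node voltages V₁..V_3
I1: z[3]−=0.234, z[1]+=0.234
C1: Y=0.000+0.002261j on G[0,2]
L1: Y=0.000-0.03884j on G[3,0]
I2: z[1]−=1.3, z[3]+=1.3
R1: Y=0.008065+0.000j on G[2,0]
R2: Y=0.003257+0.000j on G[0,2]
R3: Y=0.7576+0.000j on G[2,1]
R4: Y=0.2033+0.000j on G[3,2]
R5: Y=0.03322+0.000j on G[2,3]
I3: z[3]−=0.002, z[1]+=0.002
R6: Y=0.0005780+0.000j on G[1,3]
R7: Y=0.1071+0.000j on G[2,0]
I4: z[2]−=0.025, z[1]+=0.025
R8: Y=0.02000+0.000j on G[3,0]
I5: z[1]−=0.0049, z[3]+=0.0049
I6: z[1]−=0.424, z[3]+=0.424
R9: Y=0.03676+0.000j on G[2,1]
I7: z[3]−=0.108, z[1]+=0.108
solve → V1=-2.896+1.079j, V2=-1.189+1.078j, V3=4.044+1.605j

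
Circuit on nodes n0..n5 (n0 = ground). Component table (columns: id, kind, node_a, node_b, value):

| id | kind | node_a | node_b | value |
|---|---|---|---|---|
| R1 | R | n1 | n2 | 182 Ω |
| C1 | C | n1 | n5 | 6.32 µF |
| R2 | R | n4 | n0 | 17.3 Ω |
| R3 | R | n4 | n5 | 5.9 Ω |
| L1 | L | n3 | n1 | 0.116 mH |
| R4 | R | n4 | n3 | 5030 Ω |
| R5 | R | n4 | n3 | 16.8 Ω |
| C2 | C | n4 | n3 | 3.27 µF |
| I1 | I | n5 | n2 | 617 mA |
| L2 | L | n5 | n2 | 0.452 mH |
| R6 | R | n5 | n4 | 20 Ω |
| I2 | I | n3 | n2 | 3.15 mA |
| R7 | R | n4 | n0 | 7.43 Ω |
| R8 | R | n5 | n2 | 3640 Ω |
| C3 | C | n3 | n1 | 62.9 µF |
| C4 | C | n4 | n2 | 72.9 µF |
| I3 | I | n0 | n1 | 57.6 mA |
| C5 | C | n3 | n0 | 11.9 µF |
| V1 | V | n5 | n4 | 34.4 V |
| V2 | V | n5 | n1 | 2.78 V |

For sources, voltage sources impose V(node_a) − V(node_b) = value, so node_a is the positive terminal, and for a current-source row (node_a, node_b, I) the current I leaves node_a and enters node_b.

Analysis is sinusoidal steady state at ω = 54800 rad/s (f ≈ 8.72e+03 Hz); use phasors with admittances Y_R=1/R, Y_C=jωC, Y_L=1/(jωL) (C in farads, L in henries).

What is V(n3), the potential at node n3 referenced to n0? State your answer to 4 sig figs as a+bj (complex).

Element admittances at ω=54800 rad/s:
  Y(R1) = 0.005495+0.000j S between n1,n2
  Y(C1) = 0.000+0.3463j S between n1,n5
  Y(R2) = 0.05780+0.000j S between n4,n0
  Y(R3) = 0.1695+0.000j S between n4,n5
  Y(L1) = 0.000-0.1573j S between n3,n1
  Y(R4) = 0.0001988+0.000j S between n4,n3
  Y(R5) = 0.05952+0.000j S between n4,n3
  Y(C2) = 0.000+0.1792j S between n4,n3
  I1: injects 0.617 A into n2 (from n5)
  Y(L2) = 0.000-0.04037j S between n5,n2
  Y(R6) = 0.05000+0.000j S between n5,n4
  I2: injects 0.00315 A into n2 (from n3)
  Y(R7) = 0.1346+0.000j S between n4,n0
  Y(R8) = 0.0002747+0.000j S between n5,n2
  Y(C3) = 0.000+3.447j S between n3,n1
  Y(C4) = 0.000+3.995j S between n4,n2
  I3: injects 0.0576 A into n1 (from n0)
  Y(C5) = 0.000+0.6521j S between n3,n0
  V1: constraint V(n5)−V(n4) = 34.4
  V2: constraint V(n5)−V(n1) = 2.78
Assemble and solve the 7×7 MNA system:
  V(n1)=5.136-9.895j  V(n2)=-26.84-10.10j  V(n3)=2.919-7.902j  V(n4)=-26.48-9.895j  V(n5)=7.916-9.895j
  i(V1)=-14.86-5.890j  i(V2)=6.673+6.330j

2.919-7.902j V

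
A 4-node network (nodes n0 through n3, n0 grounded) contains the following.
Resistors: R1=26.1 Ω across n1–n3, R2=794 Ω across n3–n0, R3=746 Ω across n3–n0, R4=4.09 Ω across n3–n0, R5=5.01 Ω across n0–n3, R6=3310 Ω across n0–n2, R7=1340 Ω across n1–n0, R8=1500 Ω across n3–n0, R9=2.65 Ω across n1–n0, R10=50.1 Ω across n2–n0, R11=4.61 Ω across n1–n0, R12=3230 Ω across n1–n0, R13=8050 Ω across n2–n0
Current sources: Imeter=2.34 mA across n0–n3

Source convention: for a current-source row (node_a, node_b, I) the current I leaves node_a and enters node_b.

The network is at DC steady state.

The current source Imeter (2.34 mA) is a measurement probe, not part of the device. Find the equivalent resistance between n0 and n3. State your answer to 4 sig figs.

MNA unknowns: 3 node voltages V₁..V_3
R1: Y=0.03831 on G[1,3]
R2: Y=0.001259 on G[3,0]
R3: Y=0.001340 on G[3,0]
R4: Y=0.2445 on G[3,0]
R5: Y=0.1996 on G[0,3]
R6: Y=0.0003021 on G[0,2]
R7: Y=0.0007463 on G[1,0]
R8: Y=0.0006667 on G[3,0]
R9: Y=0.3774 on G[1,0]
R10: Y=0.01996 on G[2,0]
R11: Y=0.2169 on G[1,0]
R12: Y=0.0003096 on G[1,0]
R13: Y=0.0001242 on G[2,0]
Imeter: z[0]−=0.00234, z[3]+=0.00234
solve → V1=0.0002927, V2=0.000, V3=0.004841

R_eq = 2.069 Ω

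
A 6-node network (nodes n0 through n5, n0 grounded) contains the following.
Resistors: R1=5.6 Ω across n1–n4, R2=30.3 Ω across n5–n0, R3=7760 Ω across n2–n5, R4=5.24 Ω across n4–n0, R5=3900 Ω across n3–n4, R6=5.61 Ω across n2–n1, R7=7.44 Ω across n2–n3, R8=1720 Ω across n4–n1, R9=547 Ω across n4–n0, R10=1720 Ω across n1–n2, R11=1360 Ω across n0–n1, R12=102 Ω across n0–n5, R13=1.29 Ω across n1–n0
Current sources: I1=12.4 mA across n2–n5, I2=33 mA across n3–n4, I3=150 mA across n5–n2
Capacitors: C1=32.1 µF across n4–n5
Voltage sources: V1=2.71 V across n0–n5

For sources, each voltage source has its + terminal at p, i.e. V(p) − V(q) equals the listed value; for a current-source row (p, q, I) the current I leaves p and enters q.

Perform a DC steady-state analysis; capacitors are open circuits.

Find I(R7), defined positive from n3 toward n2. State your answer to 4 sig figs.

-0.03308 A

Apply KCL at each of the 5 non-ground nodes and solve the resulting linear system.
Node n1: branches {R1, R6, R8, R10, R11, R13} → V_1 = 0.1381
Node n2: branches {R3, R6, R7, I1, R10, I3} → V_2 = 0.7201
Node n3: branches {R5, R7, I2} → V_3 = 0.4740
Node n4: branches {R1, R4, R5, R8, R9, C1, I2} → V_4 = 0.1555
Node n5: branches {R2, R3, I1, C1, R12, I3, V1} → V_5 = -2.710
Source currents: i(V1)=0.02115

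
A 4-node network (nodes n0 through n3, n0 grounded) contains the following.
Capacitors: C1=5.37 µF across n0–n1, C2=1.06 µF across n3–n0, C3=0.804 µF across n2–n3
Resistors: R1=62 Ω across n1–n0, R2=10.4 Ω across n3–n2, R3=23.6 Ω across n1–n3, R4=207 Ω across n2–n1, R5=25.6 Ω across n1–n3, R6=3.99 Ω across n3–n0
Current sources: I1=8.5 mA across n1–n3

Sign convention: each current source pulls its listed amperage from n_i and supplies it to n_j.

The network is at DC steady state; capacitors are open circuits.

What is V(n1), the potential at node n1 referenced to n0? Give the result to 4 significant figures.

MNA unknowns: 3 node voltages V₁..V_3
C1: Y=0.000 on G[0,1]
C2: Y=0.000 on G[3,0]
R1: Y=0.01613 on G[1,0]
R2: Y=0.09615 on G[3,2]
C3: Y=0.000 on G[2,3]
R3: Y=0.04237 on G[1,3]
R4: Y=0.004831 on G[2,1]
R5: Y=0.03906 on G[1,3]
R6: Y=0.2506 on G[3,0]
I1: z[1]−=0.0085, z[3]+=0.0085
solve → V1=-0.07892, V2=0.001061, V3=0.005079

-0.07892 V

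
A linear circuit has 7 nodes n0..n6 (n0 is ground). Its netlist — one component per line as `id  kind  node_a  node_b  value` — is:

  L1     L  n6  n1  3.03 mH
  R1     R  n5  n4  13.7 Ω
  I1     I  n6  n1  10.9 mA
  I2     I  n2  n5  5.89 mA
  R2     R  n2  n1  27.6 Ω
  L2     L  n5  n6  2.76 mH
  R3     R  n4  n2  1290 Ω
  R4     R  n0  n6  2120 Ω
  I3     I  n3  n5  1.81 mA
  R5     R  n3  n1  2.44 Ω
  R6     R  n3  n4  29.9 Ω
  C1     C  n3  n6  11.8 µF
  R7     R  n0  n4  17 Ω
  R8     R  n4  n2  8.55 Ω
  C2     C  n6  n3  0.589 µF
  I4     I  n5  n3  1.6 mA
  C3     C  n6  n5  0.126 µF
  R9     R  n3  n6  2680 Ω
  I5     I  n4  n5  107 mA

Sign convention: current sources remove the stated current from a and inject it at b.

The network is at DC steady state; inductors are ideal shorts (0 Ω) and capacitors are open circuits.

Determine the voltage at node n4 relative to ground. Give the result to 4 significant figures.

-0.006716 V

Element admittances at DC:
  L1: short n6↔n1 (DC inductor)
  Y(R1) = 0.07299 S between n5,n4
  I1: injects 0.0109 A into n1 (from n6)
  I2: injects 0.00589 A into n5 (from n2)
  Y(R2) = 0.03623 S between n2,n1
  L2: short n5↔n6 (DC inductor)
  Y(R3) = 0.0007752 S between n4,n2
  Y(R4) = 0.0004717 S between n0,n6
  I3: injects 0.00181 A into n5 (from n3)
  Y(R5) = 0.4098 S between n3,n1
  Y(R6) = 0.03344 S between n3,n4
  Y(C1) = 0.000 S between n3,n6
  Y(R7) = 0.05882 S between n0,n4
  Y(R8) = 0.1170 S between n4,n2
  Y(C2) = 0.000 S between n6,n3
  I4: injects 0.0016 A into n3 (from n5)
  Y(C3) = 0.000 S between n6,n5
  Y(R9) = 0.0003731 S between n3,n6
  I5: injects 0.107 A into n5 (from n4)
Assemble and solve the 8×8 MNA system:
  V(n1)=0.8376  V(n2)=0.1537  V(n3)=0.7734  V(n4)=-0.006716  V(n5)=0.8376  V(n6)=0.8376
  i(L1)=0.04016  i(L2)=0.05147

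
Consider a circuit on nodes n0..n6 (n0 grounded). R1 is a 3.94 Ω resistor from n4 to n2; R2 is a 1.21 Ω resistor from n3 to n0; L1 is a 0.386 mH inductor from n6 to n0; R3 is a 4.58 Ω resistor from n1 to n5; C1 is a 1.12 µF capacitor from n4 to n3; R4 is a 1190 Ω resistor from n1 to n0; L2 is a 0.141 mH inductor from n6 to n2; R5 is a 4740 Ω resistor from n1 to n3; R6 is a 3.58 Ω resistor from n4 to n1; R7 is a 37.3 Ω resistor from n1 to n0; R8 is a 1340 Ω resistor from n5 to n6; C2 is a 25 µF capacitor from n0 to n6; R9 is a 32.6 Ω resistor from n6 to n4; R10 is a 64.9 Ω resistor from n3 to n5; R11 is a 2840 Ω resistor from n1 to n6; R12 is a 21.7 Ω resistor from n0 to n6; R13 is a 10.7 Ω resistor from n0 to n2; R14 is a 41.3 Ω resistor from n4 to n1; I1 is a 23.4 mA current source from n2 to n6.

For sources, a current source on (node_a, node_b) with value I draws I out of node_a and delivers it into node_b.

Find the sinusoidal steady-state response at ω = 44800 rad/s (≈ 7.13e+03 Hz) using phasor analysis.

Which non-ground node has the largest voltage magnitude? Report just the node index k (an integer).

MNA unknowns: 6 node voltages V₁..V_6
R1: Y=0.2538+0.000j on G[4,2]
R2: Y=0.8264+0.000j on G[3,0]
L1: Y=0.000-0.05783j on G[6,0]
R3: Y=0.2183+0.000j on G[1,5]
C1: Y=0.000+0.05018j on G[4,3]
R4: Y=0.0008403+0.000j on G[1,0]
L2: Y=0.000-0.1583j on G[6,2]
R5: Y=0.0002110+0.000j on G[1,3]
R6: Y=0.2793+0.000j on G[4,1]
R7: Y=0.02681+0.000j on G[1,0]
R8: Y=0.0007463+0.000j on G[5,6]
C2: Y=0.000+1.120j on G[0,6]
R9: Y=0.03067+0.000j on G[6,4]
R10: Y=0.01541+0.000j on G[3,5]
R11: Y=0.0003521+0.000j on G[1,6]
R12: Y=0.04608+0.000j on G[0,6]
R13: Y=0.09346+0.000j on G[0,2]
R14: Y=0.02421+0.000j on G[4,1]
I1: z[2]−=0.0234, z[6]+=0.0234
solve → V1=-0.06411-0.05051j, V2=-0.08468-0.08669j, V3=0.001997-0.005372j, V4=-0.07338-0.05742j, V5=-0.05952-0.04740j, V6=0.01343-0.006984j

2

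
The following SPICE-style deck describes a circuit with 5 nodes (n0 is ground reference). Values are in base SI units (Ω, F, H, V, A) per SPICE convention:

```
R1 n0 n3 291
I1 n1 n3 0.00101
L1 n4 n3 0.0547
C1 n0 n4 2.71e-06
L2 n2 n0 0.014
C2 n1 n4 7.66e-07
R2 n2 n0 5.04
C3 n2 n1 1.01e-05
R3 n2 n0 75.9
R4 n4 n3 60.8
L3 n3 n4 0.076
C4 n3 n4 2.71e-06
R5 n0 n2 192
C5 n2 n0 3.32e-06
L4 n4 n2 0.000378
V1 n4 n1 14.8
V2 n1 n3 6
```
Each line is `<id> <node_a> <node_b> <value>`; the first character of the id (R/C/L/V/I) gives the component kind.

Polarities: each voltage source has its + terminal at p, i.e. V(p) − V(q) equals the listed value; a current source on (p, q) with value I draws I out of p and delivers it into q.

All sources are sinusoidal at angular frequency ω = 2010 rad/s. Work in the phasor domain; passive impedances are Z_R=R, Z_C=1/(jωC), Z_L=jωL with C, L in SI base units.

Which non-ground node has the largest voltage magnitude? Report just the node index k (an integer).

3

MNA unknowns: 4 node voltages V₁..V_4 plus 2 source currents (V1, V2)
R1: Y=0.003436+0.000j on G[0,3]
I1: z[1]−=0.00101, z[3]+=0.00101
L1: Y=0.000-0.009095j on G[4,3]
C1: Y=0.000+0.005447j on G[0,4]
L2: Y=0.000-0.03554j on G[2,0]
C2: Y=0.000+0.001540j on G[1,4]
R2: Y=0.1984+0.000j on G[2,0]
C3: Y=0.000+0.02030j on G[2,1]
R3: Y=0.01318+0.000j on G[2,0]
R4: Y=0.01645+0.000j on G[4,3]
L3: Y=0.000-0.006546j on G[3,4]
C4: Y=0.000+0.005447j on G[3,4]
R5: Y=0.005208+0.000j on G[0,2]
C5: Y=0.000+0.006673j on G[2,0]
L4: Y=0.000-1.316j on G[4,2]
V1: row V4−V1=14.8, i_V1 at 4,1
V2: row V1−V3=6, i_V2 at 1,3
solve → V1=-14.71+0.09475j, V2=0.3253+0.03945j, V3=-20.71+0.09475j, V4=0.09413+0.09475j
aux → i_V1=-0.4144-0.1156j, i_V2=-0.4143+0.2124j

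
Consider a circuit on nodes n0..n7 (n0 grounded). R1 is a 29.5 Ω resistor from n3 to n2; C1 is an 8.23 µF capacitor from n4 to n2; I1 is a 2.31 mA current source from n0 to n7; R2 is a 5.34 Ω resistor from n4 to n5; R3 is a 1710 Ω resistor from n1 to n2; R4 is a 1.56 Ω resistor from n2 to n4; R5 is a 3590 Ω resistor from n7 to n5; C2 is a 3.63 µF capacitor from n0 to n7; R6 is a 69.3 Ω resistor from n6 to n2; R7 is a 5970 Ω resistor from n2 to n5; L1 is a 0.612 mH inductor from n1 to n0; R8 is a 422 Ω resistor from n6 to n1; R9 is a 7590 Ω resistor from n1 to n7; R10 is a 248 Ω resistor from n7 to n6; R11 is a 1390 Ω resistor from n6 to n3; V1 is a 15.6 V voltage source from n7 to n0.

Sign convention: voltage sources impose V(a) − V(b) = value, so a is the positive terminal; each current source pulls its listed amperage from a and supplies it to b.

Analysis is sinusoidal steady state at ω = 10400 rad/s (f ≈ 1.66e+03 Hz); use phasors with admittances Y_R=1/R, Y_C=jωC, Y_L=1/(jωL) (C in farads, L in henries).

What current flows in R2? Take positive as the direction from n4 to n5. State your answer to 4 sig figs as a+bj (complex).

Apply KCL at each of the 7 non-ground nodes and solve the resulting linear system.
Node n1: branches {R3, L1, R8, R9} → V_1 = 0.002236+0.1868j
Node n2: branches {R1, C1, R3, R4, R6, R7} → V_2 = 9.054+0.07839j
Node n3: branches {R1, R11} → V_3 = 9.059+0.07834j
Node n4: branches {C1, R2, R4} → V_4 = 9.057+0.07799j
Node n5: branches {R2, R5, R7} → V_5 = 9.067+0.07787j
Node n6: branches {R6, R8, R10, R11} → V_6 = 9.284+0.07564j
Node n7: branches {I1, R5, C2, R9, R10, V1} → V_7 = 15.60+0.000j
Source currents: i(V1)=-0.02703-0.5886j

-0.001818+2.160e-05j A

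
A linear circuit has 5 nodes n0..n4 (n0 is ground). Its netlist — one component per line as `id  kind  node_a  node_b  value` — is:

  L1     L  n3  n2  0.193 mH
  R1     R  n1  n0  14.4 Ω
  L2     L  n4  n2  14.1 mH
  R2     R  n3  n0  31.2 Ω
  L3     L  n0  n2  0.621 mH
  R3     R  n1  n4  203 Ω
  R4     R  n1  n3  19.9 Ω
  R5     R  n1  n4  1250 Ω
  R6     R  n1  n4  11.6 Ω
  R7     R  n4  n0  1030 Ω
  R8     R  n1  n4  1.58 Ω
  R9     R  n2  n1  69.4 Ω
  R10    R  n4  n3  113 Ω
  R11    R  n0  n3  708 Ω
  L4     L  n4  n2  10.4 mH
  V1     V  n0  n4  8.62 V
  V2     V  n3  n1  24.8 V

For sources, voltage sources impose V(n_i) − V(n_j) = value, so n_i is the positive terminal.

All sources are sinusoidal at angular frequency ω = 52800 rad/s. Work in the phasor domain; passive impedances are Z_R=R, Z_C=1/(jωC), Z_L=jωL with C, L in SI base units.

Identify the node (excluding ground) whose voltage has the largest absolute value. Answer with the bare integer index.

MNA unknowns: 4 node voltages V₁..V_4 plus 2 source currents (V1, V2)
L1: Y=0.000-0.09813j on G[3,2]
R1: Y=0.06944+0.000j on G[1,0]
L2: Y=0.000-0.001343j on G[4,2]
R2: Y=0.03205+0.000j on G[3,0]
L3: Y=0.000-0.03050j on G[0,2]
R3: Y=0.004926+0.000j on G[1,4]
R4: Y=0.05025+0.000j on G[1,3]
R5: Y=0.0008000+0.000j on G[1,4]
R6: Y=0.08621+0.000j on G[1,4]
R7: Y=0.0009709+0.000j on G[4,0]
R8: Y=0.6329+0.000j on G[1,4]
R9: Y=0.01441+0.000j on G[2,1]
R10: Y=0.008850+0.000j on G[4,3]
R11: Y=0.001412+0.000j on G[0,3]
L4: Y=0.000-0.001821j on G[4,2]
V1: row V0−V4=8.62, i_V1 at 0,4
V2: row V3−V1=24.8, i_V2 at 3,1
solve → V1=-8.740+0.4951j, V2=11.50-1.844j, V3=16.06+0.4951j, V4=-8.620+0.000j
aux → i_V1=-0.1341-0.2996j, i_V2=-2.232+0.4270j

3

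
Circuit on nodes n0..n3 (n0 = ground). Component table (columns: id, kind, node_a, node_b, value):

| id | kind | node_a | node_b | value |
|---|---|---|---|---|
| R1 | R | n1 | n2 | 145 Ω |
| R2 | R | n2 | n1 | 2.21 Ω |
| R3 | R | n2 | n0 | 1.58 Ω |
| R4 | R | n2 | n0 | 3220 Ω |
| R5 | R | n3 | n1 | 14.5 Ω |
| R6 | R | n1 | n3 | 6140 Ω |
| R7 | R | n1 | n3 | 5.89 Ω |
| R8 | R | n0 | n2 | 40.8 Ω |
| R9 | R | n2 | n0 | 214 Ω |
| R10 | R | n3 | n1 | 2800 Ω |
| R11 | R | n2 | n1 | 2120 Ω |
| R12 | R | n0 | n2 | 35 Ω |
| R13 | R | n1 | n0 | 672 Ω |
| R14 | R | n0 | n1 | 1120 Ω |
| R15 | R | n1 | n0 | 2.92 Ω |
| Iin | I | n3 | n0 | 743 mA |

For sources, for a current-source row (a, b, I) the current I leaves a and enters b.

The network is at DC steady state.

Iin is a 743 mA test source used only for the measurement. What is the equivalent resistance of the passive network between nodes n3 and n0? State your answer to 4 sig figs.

R_eq = 5.790 Ω

Apply KCL at each of the 3 non-ground nodes and solve the resulting linear system.
Node n1: branches {R1, R2, R5, R6, R7, R10, R11, R13, R14, R15} → V_1 = -1.197
Node n2: branches {R1, R2, R3, R4, R8, R9, R11, R12} → V_2 = -0.4781
Node n3: branches {R5, R6, R7, R10, Iin} → V_3 = -4.302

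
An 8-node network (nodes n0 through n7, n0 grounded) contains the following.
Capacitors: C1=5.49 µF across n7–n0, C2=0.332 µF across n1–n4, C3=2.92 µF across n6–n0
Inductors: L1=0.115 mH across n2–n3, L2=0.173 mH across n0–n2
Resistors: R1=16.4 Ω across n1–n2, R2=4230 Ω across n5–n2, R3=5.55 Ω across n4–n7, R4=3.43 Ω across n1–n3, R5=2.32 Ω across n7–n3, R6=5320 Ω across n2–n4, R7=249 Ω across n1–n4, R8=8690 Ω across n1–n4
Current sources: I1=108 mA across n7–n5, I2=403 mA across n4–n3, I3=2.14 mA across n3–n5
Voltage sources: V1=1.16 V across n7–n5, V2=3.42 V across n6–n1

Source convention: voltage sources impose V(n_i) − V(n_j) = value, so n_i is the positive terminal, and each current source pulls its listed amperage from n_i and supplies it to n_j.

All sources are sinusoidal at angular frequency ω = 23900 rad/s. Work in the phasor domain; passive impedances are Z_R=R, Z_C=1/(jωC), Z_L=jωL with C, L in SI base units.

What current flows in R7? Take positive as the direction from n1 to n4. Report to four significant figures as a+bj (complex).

MNA unknowns: 7 node voltages V₁..V_7 plus 2 source currents (V1, V2)
C1: Y=0.000+0.1312j on G[7,0]
L1: Y=0.000-0.3638j on G[2,3]
R1: Y=0.06098+0.000j on G[1,2]
R2: Y=0.0002364+0.000j on G[5,2]
R3: Y=0.1802+0.000j on G[4,7]
R4: Y=0.2915+0.000j on G[1,3]
I1: z[7]−=0.108, z[5]+=0.108
L2: Y=0.000-0.2419j on G[0,2]
C2: Y=0.000+0.007935j on G[1,4]
R5: Y=0.4310+0.000j on G[7,3]
C3: Y=0.000+0.06979j on G[6,0]
I2: z[4]−=0.403, z[3]+=0.403
R6: Y=0.0001880+0.000j on G[2,4]
I3: z[3]−=0.00214, z[5]+=0.00214
R7: Y=0.004016+0.000j on G[1,4]
R8: Y=0.0001151+0.000j on G[1,4]
V1: row V7−V5=1.16, i_V1 at 7,5
V2: row V6−V1=3.42, i_V2 at 6,1
solve → V1=-1.232-1.778j, V2=-0.4513-0.9061j, V3=-0.8971-1.374j, V4=-4.112-0.6246j, V5=-3.156-0.7247j, V6=2.188-1.778j, V7=-1.996-0.7247j
aux → i_V1=-0.1108+4.288e-05j, i_V2=-0.1241-0.1527j

0.01157-0.004631j A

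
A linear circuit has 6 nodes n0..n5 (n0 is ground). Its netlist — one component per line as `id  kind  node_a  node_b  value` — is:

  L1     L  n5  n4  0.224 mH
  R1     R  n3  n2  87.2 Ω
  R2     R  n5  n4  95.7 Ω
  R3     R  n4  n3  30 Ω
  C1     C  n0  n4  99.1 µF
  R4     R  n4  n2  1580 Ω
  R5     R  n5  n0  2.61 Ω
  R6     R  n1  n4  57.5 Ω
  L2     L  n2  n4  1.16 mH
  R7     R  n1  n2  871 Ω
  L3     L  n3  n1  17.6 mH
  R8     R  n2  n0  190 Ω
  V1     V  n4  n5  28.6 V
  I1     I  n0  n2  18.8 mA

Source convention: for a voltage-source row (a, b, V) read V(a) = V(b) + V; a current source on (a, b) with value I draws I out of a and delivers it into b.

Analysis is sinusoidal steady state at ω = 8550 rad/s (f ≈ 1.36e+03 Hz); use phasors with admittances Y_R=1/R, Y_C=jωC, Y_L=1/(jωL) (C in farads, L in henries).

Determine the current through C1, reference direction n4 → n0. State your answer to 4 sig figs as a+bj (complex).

Element admittances at ω=8550 rad/s:
  Y(L1) = 0.000-0.5221j S between n5,n4
  Y(R1) = 0.01147+0.000j S between n3,n2
  Y(R2) = 0.01045+0.000j S between n5,n4
  Y(R3) = 0.03333+0.000j S between n4,n3
  Y(C1) = 0.000+0.8473j S between n0,n4
  Y(R4) = 0.0006329+0.000j S between n4,n2
  Y(R5) = 0.3831+0.000j S between n5,n0
  Y(R6) = 0.01739+0.000j S between n1,n4
  Y(L2) = 0.000-0.1008j S between n2,n4
  Y(R7) = 0.001148+0.000j S between n1,n2
  Y(L3) = 0.000-0.006645j S between n3,n1
  Y(R8) = 0.005263+0.000j S between n2,n0
  V1: constraint V(n4)−V(n5) = 28.6
  I1: injects 0.0188 A into n2 (from n0)
Assemble and solve the 6×6 MNA system:
  V(n1)=4.859-10.68j  V(n2)=4.353-10.69j  V(n3)=4.772-10.72j  V(n4)=4.909-10.71j  V(n5)=-23.69-10.71j
  i(V1)=-9.376+10.83j

9.073+4.159j A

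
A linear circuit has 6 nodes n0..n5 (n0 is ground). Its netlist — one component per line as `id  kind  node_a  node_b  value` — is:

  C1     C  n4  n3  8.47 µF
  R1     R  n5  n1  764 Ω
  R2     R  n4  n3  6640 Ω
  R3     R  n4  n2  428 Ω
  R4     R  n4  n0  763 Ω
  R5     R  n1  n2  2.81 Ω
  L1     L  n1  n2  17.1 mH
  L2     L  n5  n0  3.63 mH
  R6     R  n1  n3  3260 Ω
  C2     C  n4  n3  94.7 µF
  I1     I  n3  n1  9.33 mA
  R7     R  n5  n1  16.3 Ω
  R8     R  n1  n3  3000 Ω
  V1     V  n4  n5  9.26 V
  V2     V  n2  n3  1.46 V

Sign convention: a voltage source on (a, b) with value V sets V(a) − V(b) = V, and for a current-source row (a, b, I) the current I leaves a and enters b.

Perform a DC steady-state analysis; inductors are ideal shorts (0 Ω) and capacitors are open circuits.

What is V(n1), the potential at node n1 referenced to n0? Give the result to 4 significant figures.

0.3569 V

Apply KCL at each of the 5 non-ground nodes and solve the resulting linear system.
Node n1: branches {R1, R5, L1, R6, I1, R7, R8} → V_1 = 0.3569
Node n2: branches {R3, R5, L1, V2} → V_2 = 0.3569
Node n3: branches {C1, R2, R6, C2, I1, R8, V2} → V_3 = -1.103
Node n4: branches {C1, R2, R3, R4, C2, V1} → V_4 = 9.260
Node n5: branches {R1, L2, R7, V1} → V_5 = 0.000
Source currents: i(L1)=-0.01397, i(L2)=-0.01214, i(V1)=-0.03450, i(V2)=0.006835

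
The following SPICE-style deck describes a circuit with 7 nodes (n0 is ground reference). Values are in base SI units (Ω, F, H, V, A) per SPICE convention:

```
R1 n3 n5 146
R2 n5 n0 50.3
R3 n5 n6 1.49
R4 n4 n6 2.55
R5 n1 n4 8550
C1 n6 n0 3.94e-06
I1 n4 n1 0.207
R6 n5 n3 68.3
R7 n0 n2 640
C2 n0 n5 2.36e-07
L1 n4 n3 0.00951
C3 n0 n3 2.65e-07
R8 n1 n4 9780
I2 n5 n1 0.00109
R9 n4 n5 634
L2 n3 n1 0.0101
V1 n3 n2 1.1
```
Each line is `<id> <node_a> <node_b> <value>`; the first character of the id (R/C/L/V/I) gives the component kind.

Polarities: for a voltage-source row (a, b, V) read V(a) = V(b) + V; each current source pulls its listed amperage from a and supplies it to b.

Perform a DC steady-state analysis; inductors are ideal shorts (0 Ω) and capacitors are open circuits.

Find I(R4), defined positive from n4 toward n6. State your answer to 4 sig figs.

Apply KCL at each of the 6 non-ground nodes and solve the resulting linear system.
Node n1: branches {R5, I1, R8, I2, L2} → V_1 = 0.08930
Node n2: branches {R7, V1} → V_2 = -1.011
Node n3: branches {R1, R6, L1, C3, L2, V1} → V_3 = 0.08930
Node n4: branches {R4, R5, I1, L1, R8, R9} → V_4 = 0.08930
Node n5: branches {R1, R2, R3, R6, C2, I2, R9} → V_5 = 0.07943
Node n6: branches {R3, R4, C1} → V_6 = 0.08307
Source currents: i(L1)=-0.2095, i(L2)=-0.2081, i(V1)=-0.001579

0.002442 A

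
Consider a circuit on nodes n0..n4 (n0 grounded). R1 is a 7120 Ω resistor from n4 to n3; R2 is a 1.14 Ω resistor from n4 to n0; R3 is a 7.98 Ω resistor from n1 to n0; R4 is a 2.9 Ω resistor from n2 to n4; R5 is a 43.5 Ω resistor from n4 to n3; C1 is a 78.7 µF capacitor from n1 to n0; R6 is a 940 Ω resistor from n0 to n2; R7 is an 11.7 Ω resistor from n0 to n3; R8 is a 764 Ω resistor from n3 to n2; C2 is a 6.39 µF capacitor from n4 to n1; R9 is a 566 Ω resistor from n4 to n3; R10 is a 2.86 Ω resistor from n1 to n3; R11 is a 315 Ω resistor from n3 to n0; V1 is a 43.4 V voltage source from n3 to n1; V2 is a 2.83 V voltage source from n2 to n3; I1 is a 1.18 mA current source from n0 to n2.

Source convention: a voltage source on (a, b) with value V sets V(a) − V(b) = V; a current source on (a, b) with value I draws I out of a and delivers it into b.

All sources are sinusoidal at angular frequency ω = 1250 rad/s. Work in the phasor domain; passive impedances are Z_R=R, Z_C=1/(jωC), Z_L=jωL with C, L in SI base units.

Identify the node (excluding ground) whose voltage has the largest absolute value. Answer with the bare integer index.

MNA unknowns: 4 node voltages V₁..V_4 plus 2 source currents (V1, V2)
R1: Y=0.0001404+0.000j on G[4,3]
R2: Y=0.8772+0.000j on G[4,0]
R3: Y=0.1253+0.000j on G[1,0]
R4: Y=0.3448+0.000j on G[2,4]
R5: Y=0.02299+0.000j on G[4,3]
C1: Y=0.000+0.09838j on G[1,0]
R6: Y=0.001064+0.000j on G[0,2]
R7: Y=0.08547+0.000j on G[0,3]
R8: Y=0.001309+0.000j on G[3,2]
C2: Y=0.000+0.007987j on G[4,1]
R9: Y=0.001767+0.000j on G[4,3]
R10: Y=0.3497+0.000j on G[1,3]
R11: Y=0.003175+0.000j on G[3,0]
V1: row V3−V1=43.4, i_V1 at 3,1
V2: row V2−V3=2.83, i_V2 at 2,3
I1: z[0]−=0.00118, z[2]+=0.00118
solve → V1=-31.89+7.028j, V2=14.34+7.028j, V3=11.51+7.028j, V4=4.164+1.853j
aux → i_V1=-19.90-2.544j, i_V2=-3.528-1.792j

1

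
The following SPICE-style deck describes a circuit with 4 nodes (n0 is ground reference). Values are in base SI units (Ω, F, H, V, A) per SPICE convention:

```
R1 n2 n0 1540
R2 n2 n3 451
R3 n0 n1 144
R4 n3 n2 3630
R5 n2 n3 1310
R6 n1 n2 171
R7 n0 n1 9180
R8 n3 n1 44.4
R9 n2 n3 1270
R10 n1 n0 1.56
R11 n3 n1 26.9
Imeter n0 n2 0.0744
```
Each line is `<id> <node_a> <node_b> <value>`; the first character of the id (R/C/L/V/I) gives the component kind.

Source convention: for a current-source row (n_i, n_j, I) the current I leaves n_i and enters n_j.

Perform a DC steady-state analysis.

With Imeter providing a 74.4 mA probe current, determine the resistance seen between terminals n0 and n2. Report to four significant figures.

R_eq = 98.59 Ω

Apply KCL at each of the 3 non-ground nodes and solve the resulting linear system.
Node n1: branches {R3, R6, R7, R8, R10, R11} → V_1 = 0.1075
Node n2: branches {R1, R2, R4, R5, R6, R9, Imeter} → V_2 = 7.335
Node n3: branches {R2, R4, R5, R8, R9, R11} → V_3 = 0.5659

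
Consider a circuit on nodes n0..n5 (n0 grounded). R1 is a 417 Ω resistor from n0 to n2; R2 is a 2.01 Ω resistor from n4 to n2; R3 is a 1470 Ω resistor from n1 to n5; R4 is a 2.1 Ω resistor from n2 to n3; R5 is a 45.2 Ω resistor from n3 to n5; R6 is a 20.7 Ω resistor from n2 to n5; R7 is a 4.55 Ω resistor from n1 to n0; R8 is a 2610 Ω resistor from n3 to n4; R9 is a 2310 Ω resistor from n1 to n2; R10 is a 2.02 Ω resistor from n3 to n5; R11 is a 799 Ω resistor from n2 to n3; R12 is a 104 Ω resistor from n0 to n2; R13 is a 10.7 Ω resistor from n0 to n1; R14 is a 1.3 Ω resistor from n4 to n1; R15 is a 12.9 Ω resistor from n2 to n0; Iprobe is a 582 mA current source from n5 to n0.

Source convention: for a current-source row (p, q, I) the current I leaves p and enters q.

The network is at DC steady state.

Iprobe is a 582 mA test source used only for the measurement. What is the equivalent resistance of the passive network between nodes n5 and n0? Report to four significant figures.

MNA unknowns: 5 node voltages V₁..V_5
R1: Y=0.002398 on G[0,2]
R2: Y=0.4975 on G[4,2]
R3: Y=0.0006803 on G[1,5]
R4: Y=0.4762 on G[2,3]
R5: Y=0.02212 on G[3,5]
R6: Y=0.04831 on G[2,5]
R7: Y=0.2198 on G[1,0]
R8: Y=0.0003831 on G[3,4]
R9: Y=0.0004329 on G[1,2]
R10: Y=0.4950 on G[3,5]
R11: Y=0.001252 on G[2,3]
R12: Y=0.009615 on G[0,2]
R13: Y=0.09346 on G[0,1]
R14: Y=0.7692 on G[4,1]
R15: Y=0.07752 on G[2,0]
Iprobe: z[5]−=0.582, z[0]+=0.582
solve → V1=-1.176, V2=-2.385, V3=-3.401, V4=-1.652, V5=-4.339

R_eq = 7.456 Ω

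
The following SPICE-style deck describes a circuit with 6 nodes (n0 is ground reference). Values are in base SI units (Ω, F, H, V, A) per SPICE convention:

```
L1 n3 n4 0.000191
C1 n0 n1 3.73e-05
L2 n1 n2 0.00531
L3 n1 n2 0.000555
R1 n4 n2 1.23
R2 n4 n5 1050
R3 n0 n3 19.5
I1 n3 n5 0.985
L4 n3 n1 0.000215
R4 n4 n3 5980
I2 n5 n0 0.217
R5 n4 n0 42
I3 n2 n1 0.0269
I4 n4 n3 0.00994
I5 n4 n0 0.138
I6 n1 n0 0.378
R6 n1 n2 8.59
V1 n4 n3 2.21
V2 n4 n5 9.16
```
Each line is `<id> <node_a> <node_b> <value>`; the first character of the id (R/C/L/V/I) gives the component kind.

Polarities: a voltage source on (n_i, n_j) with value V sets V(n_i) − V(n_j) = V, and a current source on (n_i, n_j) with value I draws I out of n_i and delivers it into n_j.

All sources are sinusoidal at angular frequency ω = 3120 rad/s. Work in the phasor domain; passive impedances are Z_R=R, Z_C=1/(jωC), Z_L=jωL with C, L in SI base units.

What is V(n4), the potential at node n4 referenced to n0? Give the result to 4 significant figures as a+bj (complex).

Apply KCL at each of the 5 non-ground nodes and solve the resulting linear system.
Node n1: branches {C1, L2, L3, L4, I3, I6, R6} → V_1 = -2.782+4.762j
Node n2: branches {L2, L3, R1, I3, R6} → V_2 = -1.482+5.260j
Node n3: branches {L1, R3, I1, L4, R4, I4, V1} → V_3 = -3.082+4.311j
Node n4: branches {L1, R1, R2, R4, R5, I4, I5, V1, V2} → V_4 = -0.8720+4.311j
Node n5: branches {R2, I1, I2, V2} → V_5 = -10.03+4.311j
Source currents: i(V1)=0.1447+4.377j, i(V2)=-0.7767+0.000j

-0.8720+4.311j V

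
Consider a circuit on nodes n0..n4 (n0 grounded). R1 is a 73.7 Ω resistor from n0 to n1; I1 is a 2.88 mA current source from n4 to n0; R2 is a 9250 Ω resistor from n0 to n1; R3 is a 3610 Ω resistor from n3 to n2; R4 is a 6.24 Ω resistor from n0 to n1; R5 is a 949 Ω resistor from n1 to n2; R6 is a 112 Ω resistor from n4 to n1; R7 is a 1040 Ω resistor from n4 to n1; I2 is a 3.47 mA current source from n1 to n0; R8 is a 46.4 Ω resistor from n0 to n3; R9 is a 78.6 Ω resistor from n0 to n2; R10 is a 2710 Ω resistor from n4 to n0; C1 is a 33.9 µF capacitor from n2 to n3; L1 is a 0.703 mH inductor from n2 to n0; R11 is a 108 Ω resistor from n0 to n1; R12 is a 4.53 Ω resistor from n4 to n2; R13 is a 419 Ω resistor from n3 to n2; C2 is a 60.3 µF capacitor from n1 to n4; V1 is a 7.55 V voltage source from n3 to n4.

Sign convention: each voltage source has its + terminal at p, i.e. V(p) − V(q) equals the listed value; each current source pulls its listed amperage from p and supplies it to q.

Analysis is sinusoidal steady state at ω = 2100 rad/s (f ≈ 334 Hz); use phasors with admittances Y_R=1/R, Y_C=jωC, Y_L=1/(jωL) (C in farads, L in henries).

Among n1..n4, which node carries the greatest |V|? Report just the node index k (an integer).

MNA unknowns: 4 node voltages V₁..V_4 plus 1 source current (V1)
R1: Y=0.01357+0.000j on G[0,1]
I1: z[4]−=0.00288, z[0]+=0.00288
R2: Y=0.0001081+0.000j on G[0,1]
R3: Y=0.0002770+0.000j on G[3,2]
R4: Y=0.1603+0.000j on G[0,1]
R5: Y=0.001054+0.000j on G[1,2]
R6: Y=0.008929+0.000j on G[4,1]
R7: Y=0.0009615+0.000j on G[4,1]
I2: z[1]−=0.00347, z[0]+=0.00347
R8: Y=0.02155+0.000j on G[0,3]
R9: Y=0.01272+0.000j on G[0,2]
R10: Y=0.0003690+0.000j on G[4,0]
C1: Y=0.000+0.07119j on G[2,3]
L1: Y=0.000-0.6774j on G[2,0]
R11: Y=0.009259+0.000j on G[0,1]
R12: Y=0.2208+0.000j on G[4,2]
R13: Y=0.002387+0.000j on G[3,2]
C2: Y=0.000+0.1266j on G[1,4]
V1: row V3−V4=7.55, i_V1 at 3,4
solve → V1=0.06552-1.042j, V2=-0.3275-0.2149j, V3=6.120-1.285j, V4=-1.430-1.285j
aux → i_V1=-0.2252-0.4284j

3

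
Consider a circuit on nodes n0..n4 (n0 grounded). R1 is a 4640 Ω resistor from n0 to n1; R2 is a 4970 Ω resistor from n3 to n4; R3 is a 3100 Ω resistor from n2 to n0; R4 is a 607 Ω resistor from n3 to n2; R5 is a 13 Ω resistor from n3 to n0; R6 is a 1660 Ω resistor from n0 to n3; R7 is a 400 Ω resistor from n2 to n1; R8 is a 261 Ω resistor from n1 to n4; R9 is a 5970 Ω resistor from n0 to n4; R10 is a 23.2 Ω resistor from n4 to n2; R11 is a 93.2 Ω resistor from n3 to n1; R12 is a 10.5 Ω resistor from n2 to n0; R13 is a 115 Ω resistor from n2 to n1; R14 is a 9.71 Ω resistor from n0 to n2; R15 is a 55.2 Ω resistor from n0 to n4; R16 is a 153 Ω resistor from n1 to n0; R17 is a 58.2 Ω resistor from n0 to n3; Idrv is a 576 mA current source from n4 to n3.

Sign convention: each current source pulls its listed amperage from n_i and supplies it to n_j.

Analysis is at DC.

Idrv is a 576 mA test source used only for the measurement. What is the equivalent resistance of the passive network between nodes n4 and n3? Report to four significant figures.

Element admittances at DC:
  Y(R1) = 0.0002155 S between n0,n1
  Y(R2) = 0.0002012 S between n3,n4
  Y(R3) = 0.0003226 S between n2,n0
  Y(R4) = 0.001647 S between n3,n2
  Y(R5) = 0.07692 S between n3,n0
  Y(R6) = 0.0006024 S between n0,n3
  Y(R7) = 0.002500 S between n2,n1
  Y(R8) = 0.003831 S between n1,n4
  Y(R9) = 0.0001675 S between n0,n4
  Y(R10) = 0.04310 S between n4,n2
  Y(R11) = 0.01073 S between n3,n1
  Y(R12) = 0.09524 S between n2,n0
  Y(R13) = 0.008696 S between n2,n1
  Y(R14) = 0.1030 S between n0,n2
  Y(R15) = 0.01812 S between n0,n4
  Y(R16) = 0.006536 S between n1,n0
  Y(R17) = 0.01718 S between n0,n3
  Idrv: injects 0.576 A into n3 (from n4)
Assemble and solve the 4×4 MNA system:
  V(n1)=0.03330  V(n2)=-1.635  V(n3)=5.329  V(n4)=-9.863

R_eq = 26.37 Ω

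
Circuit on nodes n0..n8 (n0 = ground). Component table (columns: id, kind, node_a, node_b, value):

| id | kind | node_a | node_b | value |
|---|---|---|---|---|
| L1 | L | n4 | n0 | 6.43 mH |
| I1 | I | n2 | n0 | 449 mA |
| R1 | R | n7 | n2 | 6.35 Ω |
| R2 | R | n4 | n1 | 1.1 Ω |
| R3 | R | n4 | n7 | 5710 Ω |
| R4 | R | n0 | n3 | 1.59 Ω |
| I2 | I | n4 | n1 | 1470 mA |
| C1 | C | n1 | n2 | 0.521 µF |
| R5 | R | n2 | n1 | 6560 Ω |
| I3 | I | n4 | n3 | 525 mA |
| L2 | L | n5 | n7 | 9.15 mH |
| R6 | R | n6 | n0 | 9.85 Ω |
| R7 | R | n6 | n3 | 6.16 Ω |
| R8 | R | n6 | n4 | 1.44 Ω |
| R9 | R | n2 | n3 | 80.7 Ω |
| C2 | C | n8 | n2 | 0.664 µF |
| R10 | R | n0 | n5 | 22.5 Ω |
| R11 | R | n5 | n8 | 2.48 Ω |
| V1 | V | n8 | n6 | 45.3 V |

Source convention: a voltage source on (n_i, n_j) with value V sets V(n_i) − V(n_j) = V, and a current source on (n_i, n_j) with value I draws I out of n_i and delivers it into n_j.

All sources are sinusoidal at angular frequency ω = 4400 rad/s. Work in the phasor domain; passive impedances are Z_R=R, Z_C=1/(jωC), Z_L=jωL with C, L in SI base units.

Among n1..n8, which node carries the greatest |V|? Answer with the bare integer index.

Apply KCL at each of the 8 non-ground nodes and solve the resulting linear system.
Node n1: branches {R2, I2, C1, R5} → V_1 = -8.851-0.9781j
Node n2: branches {I1, R1, C1, R5, R9, C2} → V_2 = 10.73-27.25j
Node n3: branches {R4, I3, R7, R9} → V_3 = -1.187-0.5290j
Node n4: branches {L1, R2, R3, I2, I3, R8} → V_4 = -10.54-1.023j
Node n5: branches {L2, R10, R11} → V_5 = 30.20+0.3355j
Node n6: branches {R6, R7, R8, V1} → V_6 = -9.931-0.5384j
Node n7: branches {R1, R3, L2} → V_7 = 15.41-29.56j
Node n8: branches {C2, R11, V1} → V_8 = 35.37-0.5384j
Source currents: i(V1)=-2.007+0.2804j

8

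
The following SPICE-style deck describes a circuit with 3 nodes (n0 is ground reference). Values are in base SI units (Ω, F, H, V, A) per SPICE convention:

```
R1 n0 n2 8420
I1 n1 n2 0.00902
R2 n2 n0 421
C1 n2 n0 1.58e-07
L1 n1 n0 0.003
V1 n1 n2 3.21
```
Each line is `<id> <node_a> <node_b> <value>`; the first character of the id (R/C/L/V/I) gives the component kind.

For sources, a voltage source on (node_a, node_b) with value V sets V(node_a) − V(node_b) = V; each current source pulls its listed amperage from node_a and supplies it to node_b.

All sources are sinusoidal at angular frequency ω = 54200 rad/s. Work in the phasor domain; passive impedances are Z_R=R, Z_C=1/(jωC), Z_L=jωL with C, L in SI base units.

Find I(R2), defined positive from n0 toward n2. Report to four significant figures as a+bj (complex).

Apply KCL at each of the 2 non-ground nodes and solve the resulting linear system.
Node n1: branches {I1, L1, V1} → V_1 = 7.166+4.088j
Node n2: branches {R1, I1, R2, C1, V1} → V_2 = 3.956+4.088j
Source currents: i(V1)=-0.03416+0.04407j

-0.009396-0.009709j A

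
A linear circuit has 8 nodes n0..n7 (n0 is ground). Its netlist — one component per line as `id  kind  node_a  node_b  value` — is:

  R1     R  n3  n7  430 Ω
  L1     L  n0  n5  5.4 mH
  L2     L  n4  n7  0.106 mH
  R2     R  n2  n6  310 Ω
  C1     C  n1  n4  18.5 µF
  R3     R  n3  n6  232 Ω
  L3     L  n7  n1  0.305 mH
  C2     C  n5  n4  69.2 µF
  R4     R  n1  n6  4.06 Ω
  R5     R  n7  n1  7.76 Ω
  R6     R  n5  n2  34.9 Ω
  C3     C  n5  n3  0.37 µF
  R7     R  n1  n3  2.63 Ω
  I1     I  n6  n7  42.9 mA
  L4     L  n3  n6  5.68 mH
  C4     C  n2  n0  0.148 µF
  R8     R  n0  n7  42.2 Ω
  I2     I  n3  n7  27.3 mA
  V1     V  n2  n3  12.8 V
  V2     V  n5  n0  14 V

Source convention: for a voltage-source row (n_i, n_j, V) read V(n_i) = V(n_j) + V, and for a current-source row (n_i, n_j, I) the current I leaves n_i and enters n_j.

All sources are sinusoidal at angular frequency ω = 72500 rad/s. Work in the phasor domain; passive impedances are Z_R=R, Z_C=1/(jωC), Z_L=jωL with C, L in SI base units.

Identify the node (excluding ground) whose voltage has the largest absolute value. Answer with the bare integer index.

2

Apply KCL at each of the 7 non-ground nodes and solve the resulting linear system.
Node n1: branches {C1, L3, R4, R5, R7} → V_1 = 13.70+0.5339j
Node n2: branches {R2, R6, C4, V1} → V_2 = 25.47-0.08203j
Node n3: branches {R1, R3, C3, R7, L4, I2, V1} → V_3 = 12.67-0.08203j
Node n4: branches {L2, C1, C2} → V_4 = 13.96+0.1274j
Node n5: branches {L1, C2, R6, C3, V2} → V_5 = 14.00+0.000j
Node n6: branches {R2, R3, R4, I1, L4} → V_6 = 13.65+0.5251j
Node n7: branches {R1, L2, L3, R5, I1, R8, I2} → V_7 = 12.97-0.5936j
Source currents: i(V1)=-0.3676-0.2690j, i(V2)=-0.3083-0.2234j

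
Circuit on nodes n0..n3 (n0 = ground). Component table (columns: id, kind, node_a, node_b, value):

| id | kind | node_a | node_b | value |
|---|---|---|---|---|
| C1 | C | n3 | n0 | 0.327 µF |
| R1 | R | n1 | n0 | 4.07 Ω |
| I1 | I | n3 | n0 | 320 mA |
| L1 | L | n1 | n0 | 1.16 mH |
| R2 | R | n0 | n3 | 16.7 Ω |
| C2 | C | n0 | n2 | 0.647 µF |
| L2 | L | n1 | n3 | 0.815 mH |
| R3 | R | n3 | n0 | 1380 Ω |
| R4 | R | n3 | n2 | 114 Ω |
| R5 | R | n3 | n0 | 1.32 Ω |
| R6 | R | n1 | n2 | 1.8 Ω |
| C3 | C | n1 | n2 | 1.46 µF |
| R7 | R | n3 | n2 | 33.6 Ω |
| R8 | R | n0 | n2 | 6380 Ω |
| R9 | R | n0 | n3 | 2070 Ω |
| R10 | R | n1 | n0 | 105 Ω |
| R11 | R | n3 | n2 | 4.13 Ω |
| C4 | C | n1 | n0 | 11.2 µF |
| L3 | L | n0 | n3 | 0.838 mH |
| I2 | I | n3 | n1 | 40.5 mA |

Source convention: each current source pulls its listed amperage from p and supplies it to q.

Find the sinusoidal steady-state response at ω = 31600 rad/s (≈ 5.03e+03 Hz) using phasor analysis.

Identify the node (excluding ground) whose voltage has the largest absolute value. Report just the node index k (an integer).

3

Element admittances at ω=31600 rad/s:
  Y(C1) = 0.000+0.01033j S between n3,n0
  Y(R1) = 0.2457+0.000j S between n1,n0
  I1: injects 0.32 A into n0 (from n3)
  Y(L1) = 0.000-0.02728j S between n1,n0
  Y(R2) = 0.05988+0.000j S between n0,n3
  Y(C2) = 0.000+0.02045j S between n0,n2
  Y(L2) = 0.000-0.03883j S between n1,n3
  Y(R3) = 0.0007246+0.000j S between n3,n0
  Y(R4) = 0.008772+0.000j S between n3,n2
  Y(R5) = 0.7576+0.000j S between n3,n0
  Y(R6) = 0.5556+0.000j S between n1,n2
  Y(C3) = 0.000+0.04614j S between n1,n2
  Y(R7) = 0.02976+0.000j S between n3,n2
  Y(R8) = 0.0001567+0.000j S between n0,n2
  Y(R9) = 0.0004831+0.000j S between n0,n3
  Y(R10) = 0.009524+0.000j S between n1,n0
  Y(R11) = 0.2421+0.000j S between n3,n2
  Y(C4) = 0.000+0.3539j S between n1,n0
  Y(L3) = 0.000-0.03776j S between n0,n3
  I2: injects 0.0405 A into n1 (from n3)
Assemble and solve the 3×3 MNA system:
  V(n1)=-0.02985+0.04689j  V(n2)=-0.1408+0.03691j  V(n3)=-0.3615-0.01131j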